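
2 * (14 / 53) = 0.53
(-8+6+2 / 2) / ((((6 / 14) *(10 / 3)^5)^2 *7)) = -45927 / 10000000000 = -0.00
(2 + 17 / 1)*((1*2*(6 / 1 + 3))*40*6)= 82080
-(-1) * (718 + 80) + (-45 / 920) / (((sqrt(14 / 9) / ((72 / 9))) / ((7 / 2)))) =796.90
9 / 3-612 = -609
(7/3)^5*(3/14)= 2401/162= 14.82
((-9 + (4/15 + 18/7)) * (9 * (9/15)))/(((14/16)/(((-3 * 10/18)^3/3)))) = 25880/441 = 58.68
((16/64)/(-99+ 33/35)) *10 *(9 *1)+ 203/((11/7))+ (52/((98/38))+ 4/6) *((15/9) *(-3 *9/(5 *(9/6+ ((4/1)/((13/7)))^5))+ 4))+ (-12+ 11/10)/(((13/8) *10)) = 3630015804957557/13790273389200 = 263.23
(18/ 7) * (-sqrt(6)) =-18 * sqrt(6)/ 7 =-6.30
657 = 657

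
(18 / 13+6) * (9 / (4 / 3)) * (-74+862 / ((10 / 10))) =510624 / 13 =39278.77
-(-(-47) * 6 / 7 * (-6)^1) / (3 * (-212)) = -141 / 371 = -0.38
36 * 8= 288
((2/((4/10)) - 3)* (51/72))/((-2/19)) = -323/24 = -13.46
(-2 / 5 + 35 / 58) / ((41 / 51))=3009 / 11890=0.25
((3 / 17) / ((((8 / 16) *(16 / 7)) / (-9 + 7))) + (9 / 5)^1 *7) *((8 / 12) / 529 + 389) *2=171992317 / 17986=9562.57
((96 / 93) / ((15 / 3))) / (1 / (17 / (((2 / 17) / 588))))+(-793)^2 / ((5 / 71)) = 1386815561 / 155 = 8947197.17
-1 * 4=-4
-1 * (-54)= 54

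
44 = 44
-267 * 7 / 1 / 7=-267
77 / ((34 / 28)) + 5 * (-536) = -44482 / 17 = -2616.59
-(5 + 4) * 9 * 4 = -324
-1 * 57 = -57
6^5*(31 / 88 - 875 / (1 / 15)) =-1122629868 / 11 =-102057260.73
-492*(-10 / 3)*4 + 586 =7146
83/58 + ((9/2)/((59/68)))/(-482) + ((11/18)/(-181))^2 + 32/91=705761789844295/398300273276724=1.77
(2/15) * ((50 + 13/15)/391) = 1526/87975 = 0.02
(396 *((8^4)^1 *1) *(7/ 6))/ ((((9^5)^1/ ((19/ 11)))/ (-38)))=-41402368/ 19683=-2103.46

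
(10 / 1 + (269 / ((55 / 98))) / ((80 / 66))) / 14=40543 / 1400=28.96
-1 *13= -13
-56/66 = -28/33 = -0.85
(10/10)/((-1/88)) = -88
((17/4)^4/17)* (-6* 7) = -103173/128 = -806.04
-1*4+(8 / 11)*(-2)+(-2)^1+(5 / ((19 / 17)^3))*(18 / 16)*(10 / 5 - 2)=-7.45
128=128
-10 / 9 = -1.11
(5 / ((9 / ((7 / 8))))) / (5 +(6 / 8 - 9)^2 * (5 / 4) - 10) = 56 / 9225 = 0.01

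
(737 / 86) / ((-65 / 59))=-43483 / 5590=-7.78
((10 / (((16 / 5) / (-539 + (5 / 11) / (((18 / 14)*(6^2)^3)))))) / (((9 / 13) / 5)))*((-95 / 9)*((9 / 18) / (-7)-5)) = -3898241452356875 / 5986151424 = -651209.96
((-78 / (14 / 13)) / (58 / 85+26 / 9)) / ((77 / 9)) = -3490695 / 1472548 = -2.37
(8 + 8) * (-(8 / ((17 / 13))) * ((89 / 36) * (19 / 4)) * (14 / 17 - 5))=12486344 / 2601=4800.59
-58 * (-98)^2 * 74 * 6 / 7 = -35331744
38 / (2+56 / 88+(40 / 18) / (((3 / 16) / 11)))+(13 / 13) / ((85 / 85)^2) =50789 / 39503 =1.29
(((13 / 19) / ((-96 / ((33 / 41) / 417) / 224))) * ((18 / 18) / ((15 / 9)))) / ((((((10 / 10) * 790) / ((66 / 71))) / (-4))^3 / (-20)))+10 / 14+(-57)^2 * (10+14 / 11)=6735913434900053647511231 / 183911681915900871625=36625.81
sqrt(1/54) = sqrt(6)/18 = 0.14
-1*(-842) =842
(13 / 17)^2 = 169 / 289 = 0.58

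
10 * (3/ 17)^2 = 90/ 289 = 0.31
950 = 950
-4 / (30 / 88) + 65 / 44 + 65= 36131 / 660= 54.74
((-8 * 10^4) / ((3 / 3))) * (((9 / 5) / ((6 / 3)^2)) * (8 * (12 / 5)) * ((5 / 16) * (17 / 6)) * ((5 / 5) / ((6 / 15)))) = -1530000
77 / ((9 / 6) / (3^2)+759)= 462 / 4555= 0.10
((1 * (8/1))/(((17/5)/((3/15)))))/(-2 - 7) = -8/153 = -0.05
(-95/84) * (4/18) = -95/378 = -0.25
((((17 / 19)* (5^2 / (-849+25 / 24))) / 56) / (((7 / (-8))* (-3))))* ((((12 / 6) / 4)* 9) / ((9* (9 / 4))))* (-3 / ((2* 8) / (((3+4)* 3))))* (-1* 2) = -850 / 2706683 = -0.00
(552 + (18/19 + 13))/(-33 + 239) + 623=2449175/3914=625.75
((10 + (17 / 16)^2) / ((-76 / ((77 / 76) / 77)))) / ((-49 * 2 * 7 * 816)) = 407 / 118245163008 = 0.00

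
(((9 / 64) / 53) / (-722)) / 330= -3 / 269392640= -0.00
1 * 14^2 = 196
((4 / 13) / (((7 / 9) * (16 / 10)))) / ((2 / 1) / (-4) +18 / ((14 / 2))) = 0.12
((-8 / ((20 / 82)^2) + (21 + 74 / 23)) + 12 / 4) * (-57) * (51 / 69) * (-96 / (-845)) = 5737348224 / 11175125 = 513.40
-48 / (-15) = 16 / 5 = 3.20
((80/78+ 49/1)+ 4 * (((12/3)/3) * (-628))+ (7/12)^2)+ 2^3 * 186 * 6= 5629.03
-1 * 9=-9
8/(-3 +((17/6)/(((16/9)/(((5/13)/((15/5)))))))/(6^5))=-25878528/9704363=-2.67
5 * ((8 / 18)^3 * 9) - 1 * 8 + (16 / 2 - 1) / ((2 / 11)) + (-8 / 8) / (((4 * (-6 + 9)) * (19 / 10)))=52952 / 1539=34.41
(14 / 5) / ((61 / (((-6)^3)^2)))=653184 / 305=2141.59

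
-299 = -299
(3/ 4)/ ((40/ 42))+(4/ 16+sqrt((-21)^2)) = 1763/ 80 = 22.04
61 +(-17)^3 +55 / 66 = -29107 / 6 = -4851.17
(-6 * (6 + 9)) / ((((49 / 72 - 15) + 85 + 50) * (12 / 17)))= -9180 / 8689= -1.06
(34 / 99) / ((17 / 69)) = 46 / 33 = 1.39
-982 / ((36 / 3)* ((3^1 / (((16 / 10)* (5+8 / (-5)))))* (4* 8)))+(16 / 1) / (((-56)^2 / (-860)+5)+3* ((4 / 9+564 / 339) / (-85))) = 22455828173 / 2852713800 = 7.87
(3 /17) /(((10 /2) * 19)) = 3 /1615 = 0.00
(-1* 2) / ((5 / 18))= -36 / 5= -7.20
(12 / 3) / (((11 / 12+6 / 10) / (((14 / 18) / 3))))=80 / 117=0.68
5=5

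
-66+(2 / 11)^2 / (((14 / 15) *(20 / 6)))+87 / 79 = -4341858 / 66913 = -64.89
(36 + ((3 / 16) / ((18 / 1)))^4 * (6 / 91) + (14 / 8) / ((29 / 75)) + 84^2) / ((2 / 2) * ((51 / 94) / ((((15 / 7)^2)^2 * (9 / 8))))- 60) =-70087286560120306875 / 592350988598247424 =-118.32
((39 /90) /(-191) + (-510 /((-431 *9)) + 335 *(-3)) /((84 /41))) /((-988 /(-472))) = -3001573732009 /12809970810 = -234.32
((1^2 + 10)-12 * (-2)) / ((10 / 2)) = 7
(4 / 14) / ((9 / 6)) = 4 / 21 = 0.19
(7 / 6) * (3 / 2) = 7 / 4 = 1.75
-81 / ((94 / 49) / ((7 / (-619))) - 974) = 0.07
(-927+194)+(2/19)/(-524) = -3648875/4978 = -733.00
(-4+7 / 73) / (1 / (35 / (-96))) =3325 / 2336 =1.42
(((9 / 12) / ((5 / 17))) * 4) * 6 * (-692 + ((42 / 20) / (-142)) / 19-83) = -3199156713 / 67450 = -47430.05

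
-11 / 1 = -11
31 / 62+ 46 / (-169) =77 / 338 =0.23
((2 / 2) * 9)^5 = 59049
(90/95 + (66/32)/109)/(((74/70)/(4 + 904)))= 254390955/306508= 829.97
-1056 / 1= -1056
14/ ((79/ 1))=14/ 79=0.18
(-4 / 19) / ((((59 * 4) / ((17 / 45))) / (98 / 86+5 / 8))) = -10319 / 17353080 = -0.00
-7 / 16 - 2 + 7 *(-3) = -375 / 16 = -23.44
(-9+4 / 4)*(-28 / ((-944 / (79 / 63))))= -158 / 531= -0.30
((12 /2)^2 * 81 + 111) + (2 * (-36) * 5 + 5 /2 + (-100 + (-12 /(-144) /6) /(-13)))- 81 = 2329235 /936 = 2488.50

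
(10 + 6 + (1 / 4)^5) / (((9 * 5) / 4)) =3277 / 2304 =1.42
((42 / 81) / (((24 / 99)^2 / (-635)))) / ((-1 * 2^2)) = 537845 / 384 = 1400.64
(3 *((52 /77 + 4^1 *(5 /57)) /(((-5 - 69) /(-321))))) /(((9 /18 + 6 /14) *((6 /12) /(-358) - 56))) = -1035181344 /4030911313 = -0.26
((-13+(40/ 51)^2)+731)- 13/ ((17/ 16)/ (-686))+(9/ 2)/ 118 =5593313561/ 613836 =9112.07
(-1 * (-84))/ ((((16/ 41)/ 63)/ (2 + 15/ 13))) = 2223963/ 52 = 42768.52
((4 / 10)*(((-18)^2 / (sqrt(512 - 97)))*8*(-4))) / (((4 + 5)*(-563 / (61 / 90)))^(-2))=-172493130064896*sqrt(415) / 308843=-11377794590.19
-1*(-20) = 20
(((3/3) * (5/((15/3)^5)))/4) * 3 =3/2500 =0.00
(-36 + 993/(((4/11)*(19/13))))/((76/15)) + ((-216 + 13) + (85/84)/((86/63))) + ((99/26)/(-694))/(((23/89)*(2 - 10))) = 8215307820899/51537850208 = 159.40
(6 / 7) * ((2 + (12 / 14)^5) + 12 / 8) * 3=1198809 / 117649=10.19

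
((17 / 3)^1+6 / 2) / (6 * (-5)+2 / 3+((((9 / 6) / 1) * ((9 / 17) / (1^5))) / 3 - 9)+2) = -68 / 283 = -0.24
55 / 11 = 5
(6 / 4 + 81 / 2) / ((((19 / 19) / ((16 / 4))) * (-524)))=-42 / 131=-0.32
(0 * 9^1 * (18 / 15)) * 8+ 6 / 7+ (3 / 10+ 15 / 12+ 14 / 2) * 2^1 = 1257 / 70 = 17.96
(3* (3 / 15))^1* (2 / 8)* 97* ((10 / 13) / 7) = 291 / 182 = 1.60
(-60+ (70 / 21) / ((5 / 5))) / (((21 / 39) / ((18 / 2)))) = -6630 / 7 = -947.14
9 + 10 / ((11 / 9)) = 189 / 11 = 17.18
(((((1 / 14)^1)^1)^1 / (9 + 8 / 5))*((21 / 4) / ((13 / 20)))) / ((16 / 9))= 675 / 22048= 0.03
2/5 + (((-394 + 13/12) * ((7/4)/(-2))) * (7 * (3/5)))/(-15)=-9203/96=-95.86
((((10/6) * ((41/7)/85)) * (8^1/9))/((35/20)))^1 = 1312/22491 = 0.06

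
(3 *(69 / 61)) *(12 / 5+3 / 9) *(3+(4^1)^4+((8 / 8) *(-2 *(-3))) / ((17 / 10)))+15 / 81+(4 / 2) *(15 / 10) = 341343239 / 139995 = 2438.25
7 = 7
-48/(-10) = 24/5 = 4.80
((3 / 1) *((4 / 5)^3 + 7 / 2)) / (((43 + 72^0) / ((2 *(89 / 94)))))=0.52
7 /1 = 7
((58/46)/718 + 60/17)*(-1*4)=-1982666/140369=-14.12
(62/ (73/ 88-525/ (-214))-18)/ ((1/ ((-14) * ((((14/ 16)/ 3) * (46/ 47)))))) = -15436519/ 4358451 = -3.54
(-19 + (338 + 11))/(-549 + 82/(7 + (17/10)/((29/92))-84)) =-311490/519287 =-0.60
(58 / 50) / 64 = 29 / 1600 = 0.02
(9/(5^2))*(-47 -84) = -1179/25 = -47.16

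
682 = 682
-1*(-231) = 231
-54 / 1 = -54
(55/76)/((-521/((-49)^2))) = -132055/39596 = -3.34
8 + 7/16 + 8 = 263/16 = 16.44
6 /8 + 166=166.75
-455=-455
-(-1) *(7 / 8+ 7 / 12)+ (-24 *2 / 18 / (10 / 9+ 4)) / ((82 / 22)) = 29837 / 22632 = 1.32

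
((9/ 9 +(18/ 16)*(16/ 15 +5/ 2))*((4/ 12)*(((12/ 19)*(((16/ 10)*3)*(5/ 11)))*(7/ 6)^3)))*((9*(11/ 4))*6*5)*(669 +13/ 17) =2349096897/ 1292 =1818186.45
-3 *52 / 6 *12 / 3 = -104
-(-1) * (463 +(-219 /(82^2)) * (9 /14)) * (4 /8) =43582997 /188272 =231.49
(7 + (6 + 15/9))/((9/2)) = 3.26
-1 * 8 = -8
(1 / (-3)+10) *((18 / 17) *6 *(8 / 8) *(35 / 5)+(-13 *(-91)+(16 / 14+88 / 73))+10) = 312338903 / 26061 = 11984.92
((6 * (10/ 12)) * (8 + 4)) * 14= 840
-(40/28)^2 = -2.04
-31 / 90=-0.34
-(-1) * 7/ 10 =0.70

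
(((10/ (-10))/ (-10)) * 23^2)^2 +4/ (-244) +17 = 17173901/ 6100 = 2815.39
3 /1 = 3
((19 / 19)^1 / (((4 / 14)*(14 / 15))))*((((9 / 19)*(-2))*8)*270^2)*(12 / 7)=-472392000 / 133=-3551819.55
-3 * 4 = -12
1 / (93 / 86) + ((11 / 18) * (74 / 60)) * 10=14165 / 1674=8.46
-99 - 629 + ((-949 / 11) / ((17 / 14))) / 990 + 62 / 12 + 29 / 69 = -3076333093 / 4257990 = -722.48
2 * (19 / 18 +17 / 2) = 172 / 9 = 19.11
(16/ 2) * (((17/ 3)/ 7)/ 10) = 68/ 105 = 0.65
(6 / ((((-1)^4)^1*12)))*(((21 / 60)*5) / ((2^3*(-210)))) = -1 / 1920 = -0.00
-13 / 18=-0.72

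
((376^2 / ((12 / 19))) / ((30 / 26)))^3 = 665331300588418527232 / 91125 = 7301303710160971.49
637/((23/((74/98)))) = 481/23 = 20.91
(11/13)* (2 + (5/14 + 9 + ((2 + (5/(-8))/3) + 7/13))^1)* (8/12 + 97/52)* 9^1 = 129885085/492128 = 263.93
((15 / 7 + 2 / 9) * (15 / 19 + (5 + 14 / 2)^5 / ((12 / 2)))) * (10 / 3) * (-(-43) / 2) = 1202049305 / 171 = 7029528.10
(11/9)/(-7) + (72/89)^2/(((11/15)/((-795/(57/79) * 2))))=-205134315979/104295807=-1966.85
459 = 459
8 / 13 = 0.62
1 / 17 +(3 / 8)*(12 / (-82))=11 / 2788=0.00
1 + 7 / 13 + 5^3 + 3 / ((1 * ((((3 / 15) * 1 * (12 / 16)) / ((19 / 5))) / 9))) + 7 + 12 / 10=53218 / 65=818.74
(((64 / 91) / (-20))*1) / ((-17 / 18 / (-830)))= -47808 / 1547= -30.90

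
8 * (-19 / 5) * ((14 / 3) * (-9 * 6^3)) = 1378944 / 5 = 275788.80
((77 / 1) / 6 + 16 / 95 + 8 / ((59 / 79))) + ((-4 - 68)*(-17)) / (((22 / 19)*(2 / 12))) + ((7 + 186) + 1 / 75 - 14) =12106463107 / 1849650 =6545.27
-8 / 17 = -0.47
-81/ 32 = -2.53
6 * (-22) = -132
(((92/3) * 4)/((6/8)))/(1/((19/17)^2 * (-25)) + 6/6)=415150/2457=168.97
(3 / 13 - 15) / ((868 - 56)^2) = -12 / 535717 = -0.00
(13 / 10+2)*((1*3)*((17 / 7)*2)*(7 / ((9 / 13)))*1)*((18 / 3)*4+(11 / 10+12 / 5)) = 26741 / 2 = 13370.50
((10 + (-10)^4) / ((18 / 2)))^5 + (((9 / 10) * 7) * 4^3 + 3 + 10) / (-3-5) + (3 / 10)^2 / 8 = 80400800800397622912061 / 47239200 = 1701993276778557.28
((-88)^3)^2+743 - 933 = 464404086594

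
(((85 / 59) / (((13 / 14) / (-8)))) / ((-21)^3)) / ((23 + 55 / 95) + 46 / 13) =760 / 15377229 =0.00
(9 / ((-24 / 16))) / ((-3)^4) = -2 / 27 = -0.07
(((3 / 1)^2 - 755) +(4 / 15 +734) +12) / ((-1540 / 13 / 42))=-26 / 275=-0.09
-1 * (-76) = 76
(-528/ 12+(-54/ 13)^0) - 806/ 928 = -20355/ 464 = -43.87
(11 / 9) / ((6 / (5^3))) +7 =1753 / 54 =32.46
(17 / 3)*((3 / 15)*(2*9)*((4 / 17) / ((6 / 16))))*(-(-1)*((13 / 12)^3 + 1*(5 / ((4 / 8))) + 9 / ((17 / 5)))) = 408869 / 2295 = 178.16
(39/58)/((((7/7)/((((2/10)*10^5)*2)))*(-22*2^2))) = -97500/319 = -305.64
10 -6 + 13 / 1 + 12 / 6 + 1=20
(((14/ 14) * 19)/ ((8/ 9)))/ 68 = 171/ 544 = 0.31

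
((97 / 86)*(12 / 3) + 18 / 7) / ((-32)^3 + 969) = -0.00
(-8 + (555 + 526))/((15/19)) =20387/15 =1359.13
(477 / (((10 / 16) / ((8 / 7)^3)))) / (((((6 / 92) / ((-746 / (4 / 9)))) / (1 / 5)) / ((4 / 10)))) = -100569489408 / 42875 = -2345644.07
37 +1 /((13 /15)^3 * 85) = 37.02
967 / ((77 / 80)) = 77360 / 77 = 1004.68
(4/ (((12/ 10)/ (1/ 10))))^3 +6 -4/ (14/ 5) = 871/ 189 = 4.61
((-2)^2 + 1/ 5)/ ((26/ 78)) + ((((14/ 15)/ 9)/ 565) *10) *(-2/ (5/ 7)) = 960673/ 76275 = 12.59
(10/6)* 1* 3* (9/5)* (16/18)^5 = 32768/6561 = 4.99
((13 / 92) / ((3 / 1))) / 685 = 13 / 189060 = 0.00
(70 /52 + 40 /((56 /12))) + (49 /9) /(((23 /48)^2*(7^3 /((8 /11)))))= 10556543 /1059058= 9.97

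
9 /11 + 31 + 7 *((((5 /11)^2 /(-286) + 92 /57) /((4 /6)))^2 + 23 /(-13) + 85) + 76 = 1264856263929719 /1729298640784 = 731.43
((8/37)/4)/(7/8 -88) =-16/25789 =-0.00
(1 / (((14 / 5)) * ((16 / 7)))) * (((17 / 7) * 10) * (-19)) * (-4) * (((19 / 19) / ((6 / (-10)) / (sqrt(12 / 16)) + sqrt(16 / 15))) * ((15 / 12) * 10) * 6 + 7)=8075 / 4 + 9084375 * sqrt(3) / 616 + 3028125 * sqrt(15) / 308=65639.46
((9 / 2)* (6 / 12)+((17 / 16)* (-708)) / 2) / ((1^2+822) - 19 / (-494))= -12961 / 28532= -0.45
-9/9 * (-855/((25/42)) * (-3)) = -21546/5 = -4309.20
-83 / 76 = -1.09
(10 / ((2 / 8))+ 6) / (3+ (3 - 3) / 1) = 46 / 3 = 15.33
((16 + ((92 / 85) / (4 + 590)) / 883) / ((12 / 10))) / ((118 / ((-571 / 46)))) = -1.40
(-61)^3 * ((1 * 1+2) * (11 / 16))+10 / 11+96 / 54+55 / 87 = -468144.99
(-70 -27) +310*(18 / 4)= 1298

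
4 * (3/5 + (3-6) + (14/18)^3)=-7.72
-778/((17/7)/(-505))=2750230/17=161778.24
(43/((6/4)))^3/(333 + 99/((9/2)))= 636056/9585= 66.36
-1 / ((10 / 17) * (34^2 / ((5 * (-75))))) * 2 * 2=75 / 34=2.21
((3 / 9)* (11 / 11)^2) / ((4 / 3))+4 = 17 / 4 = 4.25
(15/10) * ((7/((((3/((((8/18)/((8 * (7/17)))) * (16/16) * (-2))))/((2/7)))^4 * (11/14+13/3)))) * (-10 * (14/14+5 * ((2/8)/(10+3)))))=-12695192/1294468064253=-0.00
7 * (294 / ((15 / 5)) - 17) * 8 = 4536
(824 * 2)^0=1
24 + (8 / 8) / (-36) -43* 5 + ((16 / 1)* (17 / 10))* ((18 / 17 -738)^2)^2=7094461996116887423 / 884340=8022323988643.38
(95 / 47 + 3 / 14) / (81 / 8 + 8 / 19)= 111796 / 527387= 0.21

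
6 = 6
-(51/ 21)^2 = -289/ 49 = -5.90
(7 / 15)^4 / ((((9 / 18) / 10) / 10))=19208 / 2025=9.49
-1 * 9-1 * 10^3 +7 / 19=-19164 / 19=-1008.63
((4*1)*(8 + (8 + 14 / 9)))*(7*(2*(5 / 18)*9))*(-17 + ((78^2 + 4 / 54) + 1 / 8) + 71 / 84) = 14913904.47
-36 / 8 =-9 / 2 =-4.50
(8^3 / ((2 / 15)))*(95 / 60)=6080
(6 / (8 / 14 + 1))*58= 2436 / 11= 221.45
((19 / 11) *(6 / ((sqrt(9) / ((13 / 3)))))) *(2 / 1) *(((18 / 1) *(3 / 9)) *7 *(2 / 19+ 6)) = 84448 / 11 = 7677.09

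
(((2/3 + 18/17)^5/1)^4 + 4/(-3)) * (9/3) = 775609041583668093682342622325593391508/4723699556917681191875375141408667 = 164195.25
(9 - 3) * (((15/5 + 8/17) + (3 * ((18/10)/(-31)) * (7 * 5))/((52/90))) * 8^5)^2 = 15163943005817143296/46936201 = 323075636347.67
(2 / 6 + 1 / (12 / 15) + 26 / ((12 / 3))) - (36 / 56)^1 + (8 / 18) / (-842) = 789319 / 106092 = 7.44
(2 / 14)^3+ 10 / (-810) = -262 / 27783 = -0.01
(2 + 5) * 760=5320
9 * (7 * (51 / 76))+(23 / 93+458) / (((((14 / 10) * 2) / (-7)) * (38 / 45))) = -774168 / 589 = -1314.38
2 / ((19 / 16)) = 1.68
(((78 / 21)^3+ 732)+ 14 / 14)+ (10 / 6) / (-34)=27435775 / 34986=784.19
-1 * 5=-5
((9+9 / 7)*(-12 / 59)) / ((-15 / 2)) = 576 / 2065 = 0.28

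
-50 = -50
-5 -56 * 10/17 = -645/17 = -37.94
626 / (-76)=-8.24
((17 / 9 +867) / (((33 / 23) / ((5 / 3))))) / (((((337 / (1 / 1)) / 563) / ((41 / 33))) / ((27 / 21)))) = 2693.52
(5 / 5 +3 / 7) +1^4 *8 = 66 / 7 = 9.43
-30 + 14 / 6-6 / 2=-92 / 3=-30.67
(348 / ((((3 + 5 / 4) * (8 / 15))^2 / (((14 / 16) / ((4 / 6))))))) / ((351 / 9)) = 137025 / 60112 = 2.28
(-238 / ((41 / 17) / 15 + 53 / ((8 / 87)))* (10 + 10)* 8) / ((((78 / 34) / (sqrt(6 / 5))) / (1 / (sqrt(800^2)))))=-78608* sqrt(30) / 10921235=-0.04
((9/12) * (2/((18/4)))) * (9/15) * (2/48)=1/120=0.01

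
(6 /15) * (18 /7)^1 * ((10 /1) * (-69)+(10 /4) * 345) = 177.43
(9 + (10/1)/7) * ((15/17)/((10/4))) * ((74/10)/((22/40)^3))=25929600/158389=163.71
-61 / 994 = -0.06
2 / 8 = 1 / 4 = 0.25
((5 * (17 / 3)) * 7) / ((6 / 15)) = 495.83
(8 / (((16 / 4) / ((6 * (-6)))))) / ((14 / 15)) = -540 / 7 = -77.14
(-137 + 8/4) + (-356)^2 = 126601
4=4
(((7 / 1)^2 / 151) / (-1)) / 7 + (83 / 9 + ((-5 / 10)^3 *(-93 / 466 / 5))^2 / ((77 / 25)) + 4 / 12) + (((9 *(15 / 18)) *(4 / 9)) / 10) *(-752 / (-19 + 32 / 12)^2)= 4274807226550369 / 498834071721216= 8.57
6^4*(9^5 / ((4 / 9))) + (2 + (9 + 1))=172186896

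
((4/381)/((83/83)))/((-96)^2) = 1/877824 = 0.00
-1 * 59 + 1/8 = -471/8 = -58.88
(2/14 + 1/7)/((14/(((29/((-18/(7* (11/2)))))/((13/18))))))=-319/182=-1.75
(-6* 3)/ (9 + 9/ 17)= -17/ 9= -1.89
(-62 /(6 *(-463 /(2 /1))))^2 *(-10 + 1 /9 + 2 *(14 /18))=-96100 /5787963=-0.02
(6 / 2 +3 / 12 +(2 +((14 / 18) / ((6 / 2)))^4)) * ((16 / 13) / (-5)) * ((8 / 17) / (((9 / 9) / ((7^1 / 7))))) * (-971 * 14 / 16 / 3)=172.38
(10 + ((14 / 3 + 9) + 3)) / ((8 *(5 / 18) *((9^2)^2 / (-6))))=-8 / 729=-0.01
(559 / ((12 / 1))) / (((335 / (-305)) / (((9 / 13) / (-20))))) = 7869 / 5360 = 1.47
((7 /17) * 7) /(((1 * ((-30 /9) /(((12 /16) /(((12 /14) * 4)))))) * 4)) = -1029 /21760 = -0.05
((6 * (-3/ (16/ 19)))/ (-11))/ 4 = 171/ 352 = 0.49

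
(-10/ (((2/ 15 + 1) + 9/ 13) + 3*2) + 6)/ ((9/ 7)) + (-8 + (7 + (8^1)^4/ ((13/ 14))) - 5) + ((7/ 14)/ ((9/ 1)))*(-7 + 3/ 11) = 618420206/ 140283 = 4408.38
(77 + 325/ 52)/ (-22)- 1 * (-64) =5299/ 88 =60.22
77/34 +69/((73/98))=235529/2482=94.89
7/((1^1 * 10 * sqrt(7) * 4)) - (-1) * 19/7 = sqrt(7)/40 + 19/7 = 2.78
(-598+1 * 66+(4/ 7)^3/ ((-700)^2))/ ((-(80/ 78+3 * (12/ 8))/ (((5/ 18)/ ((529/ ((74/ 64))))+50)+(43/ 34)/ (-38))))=14886093465993873149/ 3094323198347500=4810.78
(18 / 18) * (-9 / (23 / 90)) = -810 / 23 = -35.22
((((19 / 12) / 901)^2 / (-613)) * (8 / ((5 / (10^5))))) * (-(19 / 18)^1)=0.00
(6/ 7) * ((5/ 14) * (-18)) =-270/ 49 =-5.51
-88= -88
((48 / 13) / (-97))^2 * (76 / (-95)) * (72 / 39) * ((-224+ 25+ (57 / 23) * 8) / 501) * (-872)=-0.67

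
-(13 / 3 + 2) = -19 / 3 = -6.33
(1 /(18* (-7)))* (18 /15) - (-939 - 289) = 128939 /105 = 1227.99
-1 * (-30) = 30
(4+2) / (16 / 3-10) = -9 / 7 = -1.29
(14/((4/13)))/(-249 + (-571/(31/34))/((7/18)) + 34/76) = -0.02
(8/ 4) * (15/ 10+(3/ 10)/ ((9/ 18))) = 21/ 5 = 4.20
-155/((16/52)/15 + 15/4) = -120900/2941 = -41.11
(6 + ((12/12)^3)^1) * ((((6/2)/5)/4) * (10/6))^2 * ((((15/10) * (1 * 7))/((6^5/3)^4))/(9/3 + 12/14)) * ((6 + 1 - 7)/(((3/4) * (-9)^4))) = 0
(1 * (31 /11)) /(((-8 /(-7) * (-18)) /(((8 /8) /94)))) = -217 /148896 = -0.00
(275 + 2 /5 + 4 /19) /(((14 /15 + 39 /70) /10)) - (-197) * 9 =21540891 /5947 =3622.14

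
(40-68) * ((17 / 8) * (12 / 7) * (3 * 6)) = -1836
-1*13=-13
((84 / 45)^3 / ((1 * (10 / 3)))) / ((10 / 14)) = 76832 / 28125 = 2.73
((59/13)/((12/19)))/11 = 1121/1716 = 0.65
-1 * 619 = -619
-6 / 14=-3 / 7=-0.43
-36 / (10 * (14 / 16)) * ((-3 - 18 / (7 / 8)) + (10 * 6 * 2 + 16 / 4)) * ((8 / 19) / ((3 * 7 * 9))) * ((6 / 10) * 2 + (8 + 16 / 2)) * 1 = -15.83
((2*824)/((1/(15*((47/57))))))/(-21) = -387280/399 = -970.63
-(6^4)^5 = -3656158440062976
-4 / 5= -0.80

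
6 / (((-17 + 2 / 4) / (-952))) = 3808 / 11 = 346.18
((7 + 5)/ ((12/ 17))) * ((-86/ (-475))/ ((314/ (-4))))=-2924/ 74575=-0.04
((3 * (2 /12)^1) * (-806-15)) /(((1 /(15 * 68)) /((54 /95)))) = -4522068 /19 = -238003.58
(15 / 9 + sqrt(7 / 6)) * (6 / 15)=sqrt(42) / 15 + 2 / 3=1.10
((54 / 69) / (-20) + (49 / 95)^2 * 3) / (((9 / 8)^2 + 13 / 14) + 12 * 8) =70580832 / 9131431825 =0.01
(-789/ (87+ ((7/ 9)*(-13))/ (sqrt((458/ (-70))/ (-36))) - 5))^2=183.26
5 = 5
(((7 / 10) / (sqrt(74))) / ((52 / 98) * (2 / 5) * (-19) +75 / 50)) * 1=-343 * sqrt(74) / 91834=-0.03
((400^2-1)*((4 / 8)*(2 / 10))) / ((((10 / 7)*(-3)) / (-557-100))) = 245278467 / 100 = 2452784.67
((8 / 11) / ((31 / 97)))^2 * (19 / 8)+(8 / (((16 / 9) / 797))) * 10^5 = 41704182080168 / 116281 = 358650012.30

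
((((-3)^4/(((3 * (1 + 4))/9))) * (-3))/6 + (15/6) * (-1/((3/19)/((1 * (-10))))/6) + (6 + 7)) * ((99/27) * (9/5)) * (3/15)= 7469/375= 19.92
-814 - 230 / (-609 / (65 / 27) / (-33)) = -4625984 / 5481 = -844.00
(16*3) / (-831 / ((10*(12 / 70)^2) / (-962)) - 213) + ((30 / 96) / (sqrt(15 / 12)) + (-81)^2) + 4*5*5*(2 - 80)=-40441590075 / 32640509 + sqrt(5) / 8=-1238.72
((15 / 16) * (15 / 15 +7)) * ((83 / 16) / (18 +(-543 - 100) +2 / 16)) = -1245 / 19996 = -0.06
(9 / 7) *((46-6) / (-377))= -360 / 2639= -0.14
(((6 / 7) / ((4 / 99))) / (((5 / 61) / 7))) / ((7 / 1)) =18117 / 70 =258.81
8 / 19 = 0.42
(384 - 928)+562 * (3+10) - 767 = 5995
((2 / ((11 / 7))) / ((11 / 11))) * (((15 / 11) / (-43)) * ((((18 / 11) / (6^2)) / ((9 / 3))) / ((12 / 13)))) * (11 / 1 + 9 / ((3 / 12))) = -21385 / 686796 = -0.03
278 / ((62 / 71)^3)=417.49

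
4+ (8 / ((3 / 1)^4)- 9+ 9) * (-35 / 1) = 0.54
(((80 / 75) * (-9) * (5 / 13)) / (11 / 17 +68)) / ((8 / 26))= -68 / 389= -0.17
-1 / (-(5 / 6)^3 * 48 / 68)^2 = -93636 / 15625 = -5.99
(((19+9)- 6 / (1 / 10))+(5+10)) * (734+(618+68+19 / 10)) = -241723 / 10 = -24172.30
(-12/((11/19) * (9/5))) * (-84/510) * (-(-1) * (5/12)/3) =1330/5049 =0.26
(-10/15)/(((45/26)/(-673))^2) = -612360008/6075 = -100800.00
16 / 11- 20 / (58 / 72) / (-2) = 4424 / 319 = 13.87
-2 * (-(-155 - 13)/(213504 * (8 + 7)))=-7/66720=-0.00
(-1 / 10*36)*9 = -162 / 5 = -32.40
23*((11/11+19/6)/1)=575/6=95.83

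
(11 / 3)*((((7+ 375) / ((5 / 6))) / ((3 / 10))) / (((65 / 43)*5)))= 722744 / 975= 741.28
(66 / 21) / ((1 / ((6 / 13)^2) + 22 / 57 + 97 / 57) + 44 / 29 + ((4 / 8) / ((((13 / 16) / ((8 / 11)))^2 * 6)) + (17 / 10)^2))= 111547250100 / 399507540859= 0.28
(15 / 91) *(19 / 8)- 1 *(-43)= 31589 / 728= 43.39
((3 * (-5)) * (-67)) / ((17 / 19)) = 19095 / 17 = 1123.24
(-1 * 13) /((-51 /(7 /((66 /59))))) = 5369 /3366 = 1.60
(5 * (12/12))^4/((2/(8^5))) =10240000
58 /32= 1.81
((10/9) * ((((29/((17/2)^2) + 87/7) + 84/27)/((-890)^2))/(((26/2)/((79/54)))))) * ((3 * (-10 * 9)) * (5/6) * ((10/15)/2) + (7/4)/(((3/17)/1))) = -17907456061/109340051249520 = -0.00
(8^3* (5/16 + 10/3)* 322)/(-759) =-78400/99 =-791.92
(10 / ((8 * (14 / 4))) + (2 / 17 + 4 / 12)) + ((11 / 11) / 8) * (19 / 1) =3.18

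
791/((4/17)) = 13447/4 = 3361.75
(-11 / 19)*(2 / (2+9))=-2 / 19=-0.11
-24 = -24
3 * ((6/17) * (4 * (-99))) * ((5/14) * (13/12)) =-19305/119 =-162.23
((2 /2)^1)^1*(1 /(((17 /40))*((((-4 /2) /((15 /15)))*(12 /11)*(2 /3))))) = -55 /34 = -1.62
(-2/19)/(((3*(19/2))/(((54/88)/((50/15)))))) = -27/39710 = -0.00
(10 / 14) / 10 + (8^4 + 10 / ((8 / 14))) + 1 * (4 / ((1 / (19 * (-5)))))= 3733.57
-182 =-182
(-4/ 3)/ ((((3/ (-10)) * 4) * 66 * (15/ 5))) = 5/ 891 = 0.01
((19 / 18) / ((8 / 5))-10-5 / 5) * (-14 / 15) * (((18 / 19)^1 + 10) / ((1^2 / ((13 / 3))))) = 457.83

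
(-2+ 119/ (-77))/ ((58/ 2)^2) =-39/ 9251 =-0.00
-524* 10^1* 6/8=-3930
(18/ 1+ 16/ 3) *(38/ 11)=2660/ 33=80.61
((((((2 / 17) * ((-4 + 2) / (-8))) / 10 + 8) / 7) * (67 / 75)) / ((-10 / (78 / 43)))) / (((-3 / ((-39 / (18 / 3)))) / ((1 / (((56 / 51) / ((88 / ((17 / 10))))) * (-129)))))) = 112969571 / 770108500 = 0.15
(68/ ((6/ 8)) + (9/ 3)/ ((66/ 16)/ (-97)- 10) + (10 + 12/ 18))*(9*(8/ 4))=14172528/ 7793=1818.62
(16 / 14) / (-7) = -8 / 49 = -0.16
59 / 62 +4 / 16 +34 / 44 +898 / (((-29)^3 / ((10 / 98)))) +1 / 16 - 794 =-5163824520451 / 6520252816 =-791.97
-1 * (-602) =602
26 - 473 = -447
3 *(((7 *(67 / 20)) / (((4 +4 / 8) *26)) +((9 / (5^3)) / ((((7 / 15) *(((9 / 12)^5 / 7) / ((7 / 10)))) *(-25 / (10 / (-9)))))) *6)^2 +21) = 17019011544409 / 256668750000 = 66.31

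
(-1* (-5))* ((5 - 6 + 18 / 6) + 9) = 55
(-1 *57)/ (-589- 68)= 19/ 219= 0.09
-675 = -675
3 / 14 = 0.21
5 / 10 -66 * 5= -659 / 2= -329.50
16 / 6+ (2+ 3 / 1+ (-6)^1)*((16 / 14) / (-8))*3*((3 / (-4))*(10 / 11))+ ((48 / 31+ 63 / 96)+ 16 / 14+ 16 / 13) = 6.95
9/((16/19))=10.69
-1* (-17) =17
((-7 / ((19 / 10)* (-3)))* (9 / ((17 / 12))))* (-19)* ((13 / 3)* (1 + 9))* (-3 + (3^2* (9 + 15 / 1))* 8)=-188370000 / 17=-11080588.24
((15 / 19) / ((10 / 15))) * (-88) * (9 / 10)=-1782 / 19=-93.79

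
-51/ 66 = -17/ 22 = -0.77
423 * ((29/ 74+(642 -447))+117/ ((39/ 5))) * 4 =13171374/ 37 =355983.08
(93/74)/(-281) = -93/20794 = -0.00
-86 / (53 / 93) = -7998 / 53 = -150.91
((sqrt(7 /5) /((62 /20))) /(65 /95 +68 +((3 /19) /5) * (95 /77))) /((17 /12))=0.00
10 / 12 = 0.83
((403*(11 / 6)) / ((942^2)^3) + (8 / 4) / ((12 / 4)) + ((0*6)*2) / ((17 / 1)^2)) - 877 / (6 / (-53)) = 32480166888505410032273 / 4192341644208507264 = 7747.50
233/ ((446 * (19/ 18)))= 2097/ 4237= 0.49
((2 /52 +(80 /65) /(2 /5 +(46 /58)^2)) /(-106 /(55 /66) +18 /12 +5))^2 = 482239969225 /4609725186031849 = 0.00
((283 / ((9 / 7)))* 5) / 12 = 91.71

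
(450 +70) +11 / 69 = 35891 / 69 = 520.16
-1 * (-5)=5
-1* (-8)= 8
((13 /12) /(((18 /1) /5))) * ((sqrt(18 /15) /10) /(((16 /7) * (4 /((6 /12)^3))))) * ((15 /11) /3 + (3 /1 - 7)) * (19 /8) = -22477 * sqrt(30) /32440320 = -0.00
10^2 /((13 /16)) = 1600 /13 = 123.08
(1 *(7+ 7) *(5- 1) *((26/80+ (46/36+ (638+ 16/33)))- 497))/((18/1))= 3966389/8910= 445.16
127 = 127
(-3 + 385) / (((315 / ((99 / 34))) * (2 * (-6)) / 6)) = -2101 / 1190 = -1.77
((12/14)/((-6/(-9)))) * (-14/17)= -18/17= -1.06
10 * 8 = 80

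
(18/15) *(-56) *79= -26544/5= -5308.80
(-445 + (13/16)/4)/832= -28467/53248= -0.53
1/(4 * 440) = 1/1760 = 0.00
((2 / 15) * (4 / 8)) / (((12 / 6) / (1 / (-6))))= -1 / 180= -0.01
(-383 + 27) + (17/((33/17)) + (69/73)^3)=-4446905006/12837561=-346.40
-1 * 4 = -4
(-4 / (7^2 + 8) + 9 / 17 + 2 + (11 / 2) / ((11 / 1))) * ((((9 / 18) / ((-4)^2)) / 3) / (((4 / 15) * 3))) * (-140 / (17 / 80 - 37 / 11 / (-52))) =-102513125 / 5267484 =-19.46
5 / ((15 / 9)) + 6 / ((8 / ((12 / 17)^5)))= 3.13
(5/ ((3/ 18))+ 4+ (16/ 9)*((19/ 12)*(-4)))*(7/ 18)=2149/ 243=8.84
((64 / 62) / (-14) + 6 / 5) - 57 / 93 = 557 / 1085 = 0.51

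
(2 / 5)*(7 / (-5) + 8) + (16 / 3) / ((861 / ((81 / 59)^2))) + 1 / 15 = 203681341 / 74928525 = 2.72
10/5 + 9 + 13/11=12.18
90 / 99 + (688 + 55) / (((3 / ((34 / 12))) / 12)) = 277912 / 33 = 8421.58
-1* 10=-10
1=1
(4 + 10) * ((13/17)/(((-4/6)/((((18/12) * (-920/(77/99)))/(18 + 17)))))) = 96876/119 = 814.08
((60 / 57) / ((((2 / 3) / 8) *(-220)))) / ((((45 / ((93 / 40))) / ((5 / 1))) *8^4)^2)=-0.00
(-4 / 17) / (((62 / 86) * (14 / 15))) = -0.35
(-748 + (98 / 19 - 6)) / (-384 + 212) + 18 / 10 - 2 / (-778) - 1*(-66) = 114661057 / 1589065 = 72.16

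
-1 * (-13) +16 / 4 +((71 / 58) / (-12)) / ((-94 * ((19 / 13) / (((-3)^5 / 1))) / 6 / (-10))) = 27.83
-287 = -287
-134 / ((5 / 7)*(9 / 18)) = -1876 / 5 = -375.20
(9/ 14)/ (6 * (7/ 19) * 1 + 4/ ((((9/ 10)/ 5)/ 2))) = 1539/ 111692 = 0.01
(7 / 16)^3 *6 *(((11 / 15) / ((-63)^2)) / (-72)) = -77 / 59719680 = -0.00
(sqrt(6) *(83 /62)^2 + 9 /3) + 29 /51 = 182 /51 + 6889 *sqrt(6) /3844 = 7.96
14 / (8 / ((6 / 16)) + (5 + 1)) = 21 / 41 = 0.51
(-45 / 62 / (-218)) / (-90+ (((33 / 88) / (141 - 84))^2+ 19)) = -259920 / 5542854157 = -0.00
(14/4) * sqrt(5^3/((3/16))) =70 * sqrt(15)/3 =90.37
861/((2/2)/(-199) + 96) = 24477/2729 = 8.97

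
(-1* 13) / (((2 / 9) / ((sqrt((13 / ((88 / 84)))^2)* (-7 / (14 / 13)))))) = 415233 / 88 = 4718.56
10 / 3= 3.33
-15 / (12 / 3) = -15 / 4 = -3.75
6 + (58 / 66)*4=314 / 33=9.52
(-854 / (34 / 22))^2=88247236 / 289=305353.76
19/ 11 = 1.73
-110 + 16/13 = -1414/13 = -108.77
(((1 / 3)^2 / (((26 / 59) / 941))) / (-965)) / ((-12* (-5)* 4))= -55519 / 54194400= -0.00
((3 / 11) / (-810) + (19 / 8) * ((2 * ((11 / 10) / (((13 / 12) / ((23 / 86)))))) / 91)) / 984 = 4181299 / 297327270240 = 0.00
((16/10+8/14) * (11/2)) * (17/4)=3553/70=50.76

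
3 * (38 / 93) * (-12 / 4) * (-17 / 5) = 1938 / 155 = 12.50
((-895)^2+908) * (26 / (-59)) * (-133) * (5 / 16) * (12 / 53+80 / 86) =4568656407315 / 268922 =16988778.93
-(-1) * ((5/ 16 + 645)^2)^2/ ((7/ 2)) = 1623537040234375/ 32768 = 49546418464.18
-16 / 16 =-1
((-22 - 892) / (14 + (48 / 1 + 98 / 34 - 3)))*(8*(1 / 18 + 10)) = -2812378 / 2367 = -1188.16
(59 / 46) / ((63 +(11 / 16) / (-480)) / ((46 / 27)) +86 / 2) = 151040 / 9418141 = 0.02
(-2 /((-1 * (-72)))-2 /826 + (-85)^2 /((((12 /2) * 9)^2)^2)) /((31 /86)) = -4431927397 /54432312984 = -0.08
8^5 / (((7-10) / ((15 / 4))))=-40960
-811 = -811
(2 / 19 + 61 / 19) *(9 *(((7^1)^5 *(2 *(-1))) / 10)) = -9529569 / 95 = -100311.25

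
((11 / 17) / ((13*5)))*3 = 33 / 1105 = 0.03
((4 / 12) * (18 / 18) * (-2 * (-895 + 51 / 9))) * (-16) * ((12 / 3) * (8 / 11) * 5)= -137981.41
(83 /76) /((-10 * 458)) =-83 /348080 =-0.00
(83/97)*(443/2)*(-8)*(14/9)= -2059064/873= -2358.61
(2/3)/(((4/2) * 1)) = 1/3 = 0.33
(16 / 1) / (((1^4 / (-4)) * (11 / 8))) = -512 / 11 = -46.55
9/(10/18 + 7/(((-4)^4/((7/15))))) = 103680/6547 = 15.84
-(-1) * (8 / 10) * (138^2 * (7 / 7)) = 76176 / 5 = 15235.20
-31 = -31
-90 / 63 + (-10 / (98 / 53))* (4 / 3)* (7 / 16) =-55 / 12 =-4.58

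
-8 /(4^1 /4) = -8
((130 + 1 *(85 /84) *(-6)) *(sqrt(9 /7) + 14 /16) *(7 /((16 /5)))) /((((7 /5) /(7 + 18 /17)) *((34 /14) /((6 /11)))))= 124789875 /406912 + 53481375 *sqrt(7) /356048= 704.09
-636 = -636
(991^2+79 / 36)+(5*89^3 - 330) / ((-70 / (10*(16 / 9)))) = 86968.27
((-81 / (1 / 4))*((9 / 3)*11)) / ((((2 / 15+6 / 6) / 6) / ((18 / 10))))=-1732104 / 17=-101888.47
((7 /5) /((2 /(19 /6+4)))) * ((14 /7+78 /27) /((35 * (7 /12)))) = 1892 /1575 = 1.20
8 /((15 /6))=16 /5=3.20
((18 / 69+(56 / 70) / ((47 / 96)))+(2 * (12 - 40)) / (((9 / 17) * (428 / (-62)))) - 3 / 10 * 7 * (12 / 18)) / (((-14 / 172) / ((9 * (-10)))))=14161139260 / 809669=17490.04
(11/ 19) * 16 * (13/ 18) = 1144/ 171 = 6.69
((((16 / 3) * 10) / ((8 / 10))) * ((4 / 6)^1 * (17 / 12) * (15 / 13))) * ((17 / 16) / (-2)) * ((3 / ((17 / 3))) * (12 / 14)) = -6375 / 364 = -17.51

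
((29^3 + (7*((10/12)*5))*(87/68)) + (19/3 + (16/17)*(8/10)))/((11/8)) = 49844141/2805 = 17769.75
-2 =-2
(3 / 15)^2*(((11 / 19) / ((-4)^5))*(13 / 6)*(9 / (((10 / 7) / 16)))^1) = -3003 / 608000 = -0.00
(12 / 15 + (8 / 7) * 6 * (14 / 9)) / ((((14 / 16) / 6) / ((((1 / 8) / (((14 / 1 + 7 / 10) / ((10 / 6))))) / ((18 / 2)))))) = 3440 / 27783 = 0.12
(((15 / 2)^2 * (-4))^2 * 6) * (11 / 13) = 3341250 / 13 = 257019.23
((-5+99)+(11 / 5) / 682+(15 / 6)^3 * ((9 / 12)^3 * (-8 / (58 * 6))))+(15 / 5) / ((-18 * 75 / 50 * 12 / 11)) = 2912754979 / 31069440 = 93.75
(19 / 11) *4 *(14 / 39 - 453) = -1341628 / 429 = -3127.34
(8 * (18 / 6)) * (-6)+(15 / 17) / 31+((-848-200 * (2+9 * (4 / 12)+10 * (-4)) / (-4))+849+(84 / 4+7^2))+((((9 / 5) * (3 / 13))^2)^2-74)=-17845061145593 / 9407279375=-1896.94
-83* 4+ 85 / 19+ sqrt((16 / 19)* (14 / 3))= -325.54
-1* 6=-6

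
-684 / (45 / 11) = -836 / 5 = -167.20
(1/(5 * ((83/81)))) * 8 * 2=1296/415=3.12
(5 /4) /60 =1 /48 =0.02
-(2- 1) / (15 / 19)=-19 / 15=-1.27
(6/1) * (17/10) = 51/5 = 10.20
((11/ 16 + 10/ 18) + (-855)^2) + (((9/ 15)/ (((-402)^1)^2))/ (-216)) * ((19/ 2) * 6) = 14176411797911/ 19392480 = 731026.24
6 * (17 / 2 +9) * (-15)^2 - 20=23605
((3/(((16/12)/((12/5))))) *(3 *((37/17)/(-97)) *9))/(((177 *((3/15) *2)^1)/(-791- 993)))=82.43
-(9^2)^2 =-6561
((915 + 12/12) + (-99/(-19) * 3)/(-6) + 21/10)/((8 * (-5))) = -21743/950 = -22.89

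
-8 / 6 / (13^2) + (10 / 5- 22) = -10144 / 507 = -20.01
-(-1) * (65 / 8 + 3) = 89 / 8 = 11.12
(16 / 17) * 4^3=1024 / 17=60.24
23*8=184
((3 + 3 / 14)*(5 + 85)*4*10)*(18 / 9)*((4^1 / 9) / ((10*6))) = 1200 / 7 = 171.43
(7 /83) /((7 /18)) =18 /83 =0.22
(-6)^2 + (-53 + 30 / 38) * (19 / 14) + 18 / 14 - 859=-6248 / 7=-892.57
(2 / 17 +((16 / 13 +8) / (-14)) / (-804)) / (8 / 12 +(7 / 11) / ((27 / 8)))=3646863 / 26326846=0.14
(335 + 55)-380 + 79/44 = 11.80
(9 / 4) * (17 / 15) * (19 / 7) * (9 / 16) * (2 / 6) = 2907 / 2240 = 1.30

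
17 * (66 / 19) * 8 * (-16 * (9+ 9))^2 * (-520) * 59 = -22841423953920 / 19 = -1202180208101.05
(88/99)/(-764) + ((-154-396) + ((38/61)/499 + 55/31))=-889257136031/1622063871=-548.23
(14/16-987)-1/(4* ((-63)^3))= -1972620781/2000376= -986.12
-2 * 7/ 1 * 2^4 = -224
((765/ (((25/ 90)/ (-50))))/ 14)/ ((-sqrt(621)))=7650 * sqrt(69)/ 161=394.69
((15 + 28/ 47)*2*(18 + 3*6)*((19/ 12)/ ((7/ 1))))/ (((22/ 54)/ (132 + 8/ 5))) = 1507124232/ 18095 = 83289.54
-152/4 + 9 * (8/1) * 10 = 682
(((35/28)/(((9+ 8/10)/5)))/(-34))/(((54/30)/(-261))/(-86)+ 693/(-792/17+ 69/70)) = 14098114375/11421630223052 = 0.00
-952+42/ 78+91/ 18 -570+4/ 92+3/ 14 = -28559684/ 18837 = -1516.15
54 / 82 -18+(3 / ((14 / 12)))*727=531549 / 287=1852.09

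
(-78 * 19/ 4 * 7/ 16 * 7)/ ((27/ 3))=-12103/ 96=-126.07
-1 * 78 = -78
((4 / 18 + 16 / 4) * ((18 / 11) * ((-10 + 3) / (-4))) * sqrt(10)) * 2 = 266 * sqrt(10) / 11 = 76.47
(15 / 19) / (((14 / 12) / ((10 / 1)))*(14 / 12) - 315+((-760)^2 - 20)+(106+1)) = 5400 / 3949225411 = 0.00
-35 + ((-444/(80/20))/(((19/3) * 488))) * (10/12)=-649595/18544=-35.03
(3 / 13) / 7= 3 / 91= 0.03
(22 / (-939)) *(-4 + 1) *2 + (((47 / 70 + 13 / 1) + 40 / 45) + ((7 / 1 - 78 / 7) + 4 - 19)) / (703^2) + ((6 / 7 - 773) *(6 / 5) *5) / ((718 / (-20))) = 645682775222113 / 4997950443270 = 129.19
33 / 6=11 / 2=5.50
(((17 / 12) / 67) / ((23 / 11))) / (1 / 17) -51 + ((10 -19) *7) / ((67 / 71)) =-2174461 / 18492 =-117.59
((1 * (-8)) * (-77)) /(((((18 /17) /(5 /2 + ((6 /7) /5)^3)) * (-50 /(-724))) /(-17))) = -494398931972 /1378125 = -358747.52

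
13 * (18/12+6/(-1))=-117/2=-58.50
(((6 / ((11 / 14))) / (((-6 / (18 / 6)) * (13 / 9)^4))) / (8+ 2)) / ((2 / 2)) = -137781 / 1570855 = -0.09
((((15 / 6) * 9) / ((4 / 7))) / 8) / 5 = 63 / 64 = 0.98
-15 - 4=-19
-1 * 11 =-11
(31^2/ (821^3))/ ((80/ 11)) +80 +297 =16690171866331/ 44271012880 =377.00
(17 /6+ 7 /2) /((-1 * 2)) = -19 /6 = -3.17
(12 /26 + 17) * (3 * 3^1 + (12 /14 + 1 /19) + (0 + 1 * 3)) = 389759 /1729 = 225.42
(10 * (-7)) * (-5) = 350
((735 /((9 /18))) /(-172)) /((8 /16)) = -735 /43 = -17.09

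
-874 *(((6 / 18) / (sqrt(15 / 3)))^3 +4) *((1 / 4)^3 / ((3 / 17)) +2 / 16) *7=-5230.12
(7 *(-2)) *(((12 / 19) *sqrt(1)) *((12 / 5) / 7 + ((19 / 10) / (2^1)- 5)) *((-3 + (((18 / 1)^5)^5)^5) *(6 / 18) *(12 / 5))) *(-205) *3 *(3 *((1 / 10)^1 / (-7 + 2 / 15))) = 11183799134056410287118844519194699731321814130191580938571194050548920995753984717677978448161705870217029680852960662410637076145260584628031152111255480132336348 / 1957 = 5714767058792238266284540000000000000000000000000000000000000000000000000000000000000000000000000000000000000000000000000000000000000000000000000000000000000000.00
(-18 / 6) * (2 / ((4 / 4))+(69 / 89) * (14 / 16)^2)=-44319 / 5696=-7.78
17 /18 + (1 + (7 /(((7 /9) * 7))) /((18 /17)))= 199 /63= 3.16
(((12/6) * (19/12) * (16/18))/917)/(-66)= -0.00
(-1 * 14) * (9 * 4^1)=-504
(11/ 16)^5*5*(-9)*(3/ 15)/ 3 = -483153/ 1048576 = -0.46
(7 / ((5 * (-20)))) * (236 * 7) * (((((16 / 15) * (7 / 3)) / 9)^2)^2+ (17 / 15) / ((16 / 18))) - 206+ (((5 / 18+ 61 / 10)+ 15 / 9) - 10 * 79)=-6113026579495933 / 5380840125000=-1136.07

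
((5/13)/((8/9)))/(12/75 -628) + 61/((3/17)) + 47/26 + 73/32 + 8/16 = 190583509/544128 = 350.25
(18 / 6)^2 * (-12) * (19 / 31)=-2052 / 31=-66.19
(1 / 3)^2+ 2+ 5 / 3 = 34 / 9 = 3.78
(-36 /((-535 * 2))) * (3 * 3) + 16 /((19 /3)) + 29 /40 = 289021 /81320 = 3.55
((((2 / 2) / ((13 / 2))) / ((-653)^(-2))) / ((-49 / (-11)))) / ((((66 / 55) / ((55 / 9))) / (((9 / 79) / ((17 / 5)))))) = 6449436125 / 2566473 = 2512.96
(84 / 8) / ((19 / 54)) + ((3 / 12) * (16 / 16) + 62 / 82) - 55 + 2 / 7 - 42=-65.87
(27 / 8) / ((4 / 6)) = 81 / 16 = 5.06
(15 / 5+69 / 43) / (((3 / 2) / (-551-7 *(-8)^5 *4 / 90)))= 19094108 / 645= 29603.27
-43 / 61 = -0.70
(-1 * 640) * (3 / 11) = -1920 / 11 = -174.55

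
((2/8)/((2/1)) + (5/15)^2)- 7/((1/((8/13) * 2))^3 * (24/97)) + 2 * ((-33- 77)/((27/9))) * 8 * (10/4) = -240309403/158184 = -1519.18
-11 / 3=-3.67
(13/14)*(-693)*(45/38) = -57915/76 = -762.04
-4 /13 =-0.31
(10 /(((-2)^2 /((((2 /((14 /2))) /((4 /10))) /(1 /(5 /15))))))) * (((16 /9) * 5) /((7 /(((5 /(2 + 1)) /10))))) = 0.13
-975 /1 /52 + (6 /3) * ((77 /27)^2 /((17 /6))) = -214961 /16524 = -13.01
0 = 0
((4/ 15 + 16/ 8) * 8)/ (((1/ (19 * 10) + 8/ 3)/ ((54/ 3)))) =186048/ 1523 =122.16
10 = 10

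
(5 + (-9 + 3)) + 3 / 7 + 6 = 5.43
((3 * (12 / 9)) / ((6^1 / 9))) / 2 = 3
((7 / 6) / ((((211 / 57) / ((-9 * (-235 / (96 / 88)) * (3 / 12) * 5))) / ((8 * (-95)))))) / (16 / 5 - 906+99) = 722.17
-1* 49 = -49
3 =3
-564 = -564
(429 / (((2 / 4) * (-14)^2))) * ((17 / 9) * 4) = 4862 / 147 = 33.07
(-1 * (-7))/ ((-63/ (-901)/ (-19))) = -17119/ 9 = -1902.11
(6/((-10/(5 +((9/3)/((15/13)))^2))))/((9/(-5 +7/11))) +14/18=51961/12375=4.20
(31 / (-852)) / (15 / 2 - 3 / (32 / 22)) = -124 / 18531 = -0.01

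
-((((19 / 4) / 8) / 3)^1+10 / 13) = -1207 / 1248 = -0.97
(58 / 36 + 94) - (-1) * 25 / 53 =91663 / 954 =96.08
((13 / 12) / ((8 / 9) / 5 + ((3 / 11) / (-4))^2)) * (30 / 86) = 1415700 / 683399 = 2.07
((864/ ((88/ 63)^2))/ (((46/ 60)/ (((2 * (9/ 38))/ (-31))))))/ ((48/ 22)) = -4822335/ 1192136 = -4.05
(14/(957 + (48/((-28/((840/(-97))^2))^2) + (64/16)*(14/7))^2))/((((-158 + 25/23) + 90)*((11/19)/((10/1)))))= -25236536173893814420/873470596053791416688271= -0.00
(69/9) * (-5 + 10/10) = -92/3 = -30.67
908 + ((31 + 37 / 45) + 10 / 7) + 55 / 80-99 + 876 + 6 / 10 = 8666473 / 5040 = 1719.54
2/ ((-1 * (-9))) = 2/ 9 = 0.22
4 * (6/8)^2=2.25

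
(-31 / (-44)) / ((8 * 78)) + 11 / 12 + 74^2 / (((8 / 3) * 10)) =28316443 / 137280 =206.27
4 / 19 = 0.21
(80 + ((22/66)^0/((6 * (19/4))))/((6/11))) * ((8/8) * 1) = 13691/171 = 80.06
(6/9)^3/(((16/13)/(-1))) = -13/54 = -0.24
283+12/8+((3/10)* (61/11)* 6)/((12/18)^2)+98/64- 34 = 483103/1760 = 274.49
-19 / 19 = -1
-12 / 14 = -6 / 7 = -0.86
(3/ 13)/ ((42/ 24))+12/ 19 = 1320/ 1729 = 0.76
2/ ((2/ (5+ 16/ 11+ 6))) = 137/ 11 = 12.45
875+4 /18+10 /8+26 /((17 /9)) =544825 /612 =890.24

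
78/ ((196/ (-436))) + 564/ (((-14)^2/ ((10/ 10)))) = -8361/ 49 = -170.63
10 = 10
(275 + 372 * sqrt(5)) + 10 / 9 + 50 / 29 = 72515 / 261 + 372 * sqrt(5) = 1109.65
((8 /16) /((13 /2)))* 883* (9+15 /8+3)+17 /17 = 943.43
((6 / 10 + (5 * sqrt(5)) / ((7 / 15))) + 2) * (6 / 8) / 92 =39 / 1840 + 225 * sqrt(5) / 2576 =0.22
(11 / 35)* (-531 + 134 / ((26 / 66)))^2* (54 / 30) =609380739 / 29575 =20604.59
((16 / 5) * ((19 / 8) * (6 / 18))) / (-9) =-38 / 135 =-0.28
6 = 6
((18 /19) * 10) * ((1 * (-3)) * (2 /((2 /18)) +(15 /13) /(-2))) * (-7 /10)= 85617 /247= 346.63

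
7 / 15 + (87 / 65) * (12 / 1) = 3223 / 195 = 16.53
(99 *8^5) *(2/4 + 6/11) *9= 30523392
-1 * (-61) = 61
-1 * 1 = -1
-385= -385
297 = 297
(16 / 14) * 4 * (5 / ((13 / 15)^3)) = 540000 / 15379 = 35.11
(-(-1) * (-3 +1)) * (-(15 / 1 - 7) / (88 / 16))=32 / 11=2.91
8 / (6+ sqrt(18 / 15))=40 / 29 - 4*sqrt(30) / 87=1.13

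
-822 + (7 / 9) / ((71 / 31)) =-525041 / 639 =-821.66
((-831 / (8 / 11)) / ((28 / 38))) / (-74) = 173679 / 8288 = 20.96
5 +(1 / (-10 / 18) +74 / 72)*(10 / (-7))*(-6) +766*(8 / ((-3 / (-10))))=428926 / 21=20425.05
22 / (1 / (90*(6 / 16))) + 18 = 1521 / 2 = 760.50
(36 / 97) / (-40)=-9 / 970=-0.01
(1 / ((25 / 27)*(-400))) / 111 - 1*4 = -4.00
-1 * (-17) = 17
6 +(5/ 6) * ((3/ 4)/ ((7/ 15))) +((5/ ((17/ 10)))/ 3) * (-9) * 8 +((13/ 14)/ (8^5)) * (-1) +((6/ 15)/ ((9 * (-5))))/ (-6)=-332946155191/ 5264179200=-63.25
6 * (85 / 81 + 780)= 126530 / 27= 4686.30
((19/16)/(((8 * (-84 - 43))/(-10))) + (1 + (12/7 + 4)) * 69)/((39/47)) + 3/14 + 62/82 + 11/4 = 51133743071/90976704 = 562.05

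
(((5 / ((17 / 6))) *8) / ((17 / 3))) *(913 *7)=4601520 / 289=15922.21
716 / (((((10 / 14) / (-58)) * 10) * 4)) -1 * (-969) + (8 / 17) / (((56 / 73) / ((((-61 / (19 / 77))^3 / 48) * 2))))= -386642.92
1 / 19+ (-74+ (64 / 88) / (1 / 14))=-13327 / 209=-63.77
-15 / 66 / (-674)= 5 / 14828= 0.00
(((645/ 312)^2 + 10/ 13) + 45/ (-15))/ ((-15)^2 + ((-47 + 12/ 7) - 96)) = 154679/ 6338176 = 0.02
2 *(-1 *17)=-34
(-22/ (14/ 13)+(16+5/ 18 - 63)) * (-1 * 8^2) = 270752/ 63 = 4297.65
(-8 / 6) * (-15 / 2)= 10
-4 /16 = -1 /4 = -0.25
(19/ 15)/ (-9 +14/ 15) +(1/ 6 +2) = 1459/ 726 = 2.01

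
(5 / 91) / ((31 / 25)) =125 / 2821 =0.04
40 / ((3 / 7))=93.33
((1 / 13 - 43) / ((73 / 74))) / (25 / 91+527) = -48174 / 583781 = -0.08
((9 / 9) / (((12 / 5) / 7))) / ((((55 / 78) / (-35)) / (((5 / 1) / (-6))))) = 15925 / 132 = 120.64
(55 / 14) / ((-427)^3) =-55 / 1089962762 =-0.00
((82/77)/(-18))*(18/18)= -41/693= -0.06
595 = 595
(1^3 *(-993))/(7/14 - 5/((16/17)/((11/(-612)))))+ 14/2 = -569567/343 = -1660.55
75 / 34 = 2.21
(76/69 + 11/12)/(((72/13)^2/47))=4424251/1430784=3.09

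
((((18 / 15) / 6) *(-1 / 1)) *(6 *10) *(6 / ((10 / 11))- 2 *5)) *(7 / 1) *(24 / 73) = 34272 / 365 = 93.90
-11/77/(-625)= 0.00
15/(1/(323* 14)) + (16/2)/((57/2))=3866326/57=67830.28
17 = 17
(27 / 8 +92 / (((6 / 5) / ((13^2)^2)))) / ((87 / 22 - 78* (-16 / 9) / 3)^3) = 16997154837993 / 980626475375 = 17.33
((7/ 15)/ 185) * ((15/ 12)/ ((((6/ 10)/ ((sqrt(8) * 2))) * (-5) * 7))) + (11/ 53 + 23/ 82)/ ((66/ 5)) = 3535/ 95612-sqrt(2)/ 1665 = 0.04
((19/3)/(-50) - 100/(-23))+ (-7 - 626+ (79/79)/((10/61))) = -1074121/1725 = -622.68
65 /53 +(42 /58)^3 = 1.61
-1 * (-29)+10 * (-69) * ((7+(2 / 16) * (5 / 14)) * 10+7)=-1495453 / 28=-53409.04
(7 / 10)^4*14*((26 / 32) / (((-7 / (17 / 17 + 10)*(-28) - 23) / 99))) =-79312233 / 1520000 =-52.18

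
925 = 925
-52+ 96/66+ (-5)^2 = -281/11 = -25.55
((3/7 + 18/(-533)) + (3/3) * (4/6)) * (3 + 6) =35643/3731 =9.55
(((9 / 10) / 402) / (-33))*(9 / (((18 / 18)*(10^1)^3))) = -9 / 14740000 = -0.00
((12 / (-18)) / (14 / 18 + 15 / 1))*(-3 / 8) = 9 / 568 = 0.02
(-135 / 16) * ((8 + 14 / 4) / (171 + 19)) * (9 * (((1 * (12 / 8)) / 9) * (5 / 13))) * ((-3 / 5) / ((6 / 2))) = 0.06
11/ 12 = 0.92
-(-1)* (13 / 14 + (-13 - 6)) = -253 / 14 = -18.07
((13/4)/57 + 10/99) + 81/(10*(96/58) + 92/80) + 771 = 59924593051/77248908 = 775.73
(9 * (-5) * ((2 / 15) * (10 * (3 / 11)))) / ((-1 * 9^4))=20 / 8019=0.00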